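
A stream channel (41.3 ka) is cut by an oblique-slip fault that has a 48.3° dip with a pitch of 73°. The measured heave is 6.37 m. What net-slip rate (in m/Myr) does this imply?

dip-slip = heave / cos(dip) = 6.37 / cos(48.3°) = 9.576 m
net slip = dip-slip / sin(rake) = 9.576 / sin(73°) = 10.01 m
rate = 10.01 m / 41.3 ka = 0.000242 m/yr = 242 m/Myr

242 m/Myr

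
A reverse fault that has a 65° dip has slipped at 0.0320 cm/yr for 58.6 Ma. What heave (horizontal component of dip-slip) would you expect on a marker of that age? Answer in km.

7.92 km

dip-slip = rate × time = 0.0320 cm/yr × 58.6 Ma = 18750 m
heave = dip-slip × cos(dip) = 18750 × cos(65°) = 7920 m = 7.92 km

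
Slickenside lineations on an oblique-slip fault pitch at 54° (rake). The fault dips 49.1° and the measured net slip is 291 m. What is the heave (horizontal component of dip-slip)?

154 m

dip-slip = net slip × sin(rake) = 291 m × sin(54°) = 235.4 m
heave = dip-slip × cos(dip) = 235.4 × cos(49.1°) = 154 m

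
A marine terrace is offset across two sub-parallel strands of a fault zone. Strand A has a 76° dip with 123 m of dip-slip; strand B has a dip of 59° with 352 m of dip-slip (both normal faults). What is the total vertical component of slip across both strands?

throw_A = 123 × sin(76°) = 119.3 m
throw_B = 352 × sin(59°) = 301.7 m
total = 119.3 + 301.7 = 421 m

421 m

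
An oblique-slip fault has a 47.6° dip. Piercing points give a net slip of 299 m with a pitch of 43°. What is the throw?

151 m

dip-slip = net slip × sin(rake) = 299 m × sin(43°) = 203.9 m
throw = dip-slip × sin(dip) = 203.9 × sin(47.6°) = 151 m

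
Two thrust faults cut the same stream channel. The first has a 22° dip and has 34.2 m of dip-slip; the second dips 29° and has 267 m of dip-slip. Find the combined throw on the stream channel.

throw_A = 34.2 × sin(22°) = 12.81 m
throw_B = 267 × sin(29°) = 129.4 m
total = 12.81 + 129.4 = 142 m

142 m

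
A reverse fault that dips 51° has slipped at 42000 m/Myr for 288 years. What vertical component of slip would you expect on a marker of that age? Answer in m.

dip-slip = rate × time = 42000 m/Myr × 288 years = 12.10 m
throw = dip-slip × sin(dip) = 12.10 × sin(51°) = 9.40 m

9.40 m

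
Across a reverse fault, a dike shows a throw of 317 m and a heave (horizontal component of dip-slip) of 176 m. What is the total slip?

net slip = √(throw² + heave²) = √(317² + 176²) = 363 m

363 m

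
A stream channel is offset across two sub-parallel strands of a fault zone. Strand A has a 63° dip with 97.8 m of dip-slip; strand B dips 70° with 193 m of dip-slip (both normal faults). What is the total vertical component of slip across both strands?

269 m

throw_A = 97.8 × sin(63°) = 87.14 m
throw_B = 193 × sin(70°) = 181.4 m
total = 87.14 + 181.4 = 269 m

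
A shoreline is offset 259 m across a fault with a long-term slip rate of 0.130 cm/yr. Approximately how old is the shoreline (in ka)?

199 ka

age = offset / rate = 259 m / (0.130 cm/yr) = 199000 yr = 199 ka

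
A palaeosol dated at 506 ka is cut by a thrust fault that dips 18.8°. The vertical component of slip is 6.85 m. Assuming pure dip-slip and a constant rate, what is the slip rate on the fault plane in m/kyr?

dip-slip = throw / sin(dip) = 6.85 m / sin(18.8°) = 21.26 m
rate = 21.26 m / 506 ka = 0.0000420 m/yr = 0.0420 m/kyr

0.0420 m/kyr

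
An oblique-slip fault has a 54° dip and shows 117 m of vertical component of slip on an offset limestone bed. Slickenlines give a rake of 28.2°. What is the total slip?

306 m

dip-slip = throw / sin(dip) = 117 / sin(54°) = 144.6 m
net slip = dip-slip / sin(rake) = 144.6 / sin(28.2°) = 306 m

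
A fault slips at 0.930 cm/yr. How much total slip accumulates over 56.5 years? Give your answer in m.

slip = rate × time = 0.930 cm/yr × 56.5 years = 0.525 m

0.525 m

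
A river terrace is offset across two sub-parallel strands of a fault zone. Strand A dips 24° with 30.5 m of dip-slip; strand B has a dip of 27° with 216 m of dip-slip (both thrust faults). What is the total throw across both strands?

110 m

throw_A = 30.5 × sin(24°) = 12.41 m
throw_B = 216 × sin(27°) = 98.06 m
total = 12.41 + 98.06 = 110 m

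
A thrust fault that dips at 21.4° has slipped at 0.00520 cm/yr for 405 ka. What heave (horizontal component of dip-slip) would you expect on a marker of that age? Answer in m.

dip-slip = rate × time = 0.00520 cm/yr × 405 ka = 21.06 m
heave = dip-slip × cos(dip) = 21.06 × cos(21.4°) = 19.6 m

19.6 m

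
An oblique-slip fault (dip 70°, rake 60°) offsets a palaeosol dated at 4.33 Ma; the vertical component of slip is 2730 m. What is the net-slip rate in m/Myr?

775 m/Myr

dip-slip = throw / sin(dip) = 2730 / sin(70°) = 2905 m
net slip = dip-slip / sin(rake) = 2905 / sin(60°) = 3355 m
rate = 3355 m / 4.33 Ma = 0.000775 m/yr = 775 m/Myr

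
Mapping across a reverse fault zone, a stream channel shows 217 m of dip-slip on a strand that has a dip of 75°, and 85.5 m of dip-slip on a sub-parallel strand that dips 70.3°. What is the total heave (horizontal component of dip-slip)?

85 m

heave_A = 217 × cos(75°) = 56.16 m
heave_B = 85.5 × cos(70.3°) = 28.82 m
total = 56.16 + 28.82 = 85 m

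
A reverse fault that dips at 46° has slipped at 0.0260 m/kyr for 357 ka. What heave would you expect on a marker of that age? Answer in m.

dip-slip = rate × time = 0.0260 m/kyr × 357 ka = 9.282 m
heave = dip-slip × cos(dip) = 9.282 × cos(46°) = 6.45 m

6.45 m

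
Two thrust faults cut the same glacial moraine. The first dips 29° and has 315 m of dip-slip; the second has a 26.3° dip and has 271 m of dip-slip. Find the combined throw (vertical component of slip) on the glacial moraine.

throw_A = 315 × sin(29°) = 152.7 m
throw_B = 271 × sin(26.3°) = 120.1 m
total = 152.7 + 120.1 = 273 m

273 m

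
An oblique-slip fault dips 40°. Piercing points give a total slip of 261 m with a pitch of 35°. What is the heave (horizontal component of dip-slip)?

dip-slip = net slip × sin(rake) = 261 m × sin(35°) = 149.7 m
heave = dip-slip × cos(dip) = 149.7 × cos(40°) = 115 m

115 m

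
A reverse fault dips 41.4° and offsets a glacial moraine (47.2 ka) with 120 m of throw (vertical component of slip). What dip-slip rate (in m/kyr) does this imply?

dip-slip = throw / sin(dip) = 120 m / sin(41.4°) = 181.5 m
rate = 181.5 m / 47.2 ka = 0.00384 m/yr = 3.84 m/kyr

3.84 m/kyr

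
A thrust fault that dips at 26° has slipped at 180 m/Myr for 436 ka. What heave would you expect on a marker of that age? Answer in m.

dip-slip = rate × time = 180 m/Myr × 436 ka = 78.48 m
heave = dip-slip × cos(dip) = 78.48 × cos(26°) = 70.5 m

70.5 m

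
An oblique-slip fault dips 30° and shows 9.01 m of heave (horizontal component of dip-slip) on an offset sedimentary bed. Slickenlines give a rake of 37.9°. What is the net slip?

16.9 m

dip-slip = heave / cos(dip) = 9.01 / cos(30°) = 10.40 m
net slip = dip-slip / sin(rake) = 10.40 / sin(37.9°) = 16.9 m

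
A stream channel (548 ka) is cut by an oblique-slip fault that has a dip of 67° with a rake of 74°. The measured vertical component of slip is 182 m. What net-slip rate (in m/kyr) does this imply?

0.375 m/kyr

dip-slip = throw / sin(dip) = 182 / sin(67°) = 197.7 m
net slip = dip-slip / sin(rake) = 197.7 / sin(74°) = 205.7 m
rate = 205.7 m / 548 ka = 0.000375 m/yr = 0.375 m/kyr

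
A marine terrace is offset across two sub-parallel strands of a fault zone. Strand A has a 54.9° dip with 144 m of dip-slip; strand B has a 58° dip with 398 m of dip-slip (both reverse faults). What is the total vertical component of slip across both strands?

throw_A = 144 × sin(54.9°) = 117.8 m
throw_B = 398 × sin(58°) = 337.5 m
total = 117.8 + 337.5 = 455 m

455 m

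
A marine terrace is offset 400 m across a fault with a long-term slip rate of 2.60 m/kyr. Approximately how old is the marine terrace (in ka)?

154 ka

age = offset / rate = 400 m / (2.60 m/kyr) = 154000 yr = 154 ka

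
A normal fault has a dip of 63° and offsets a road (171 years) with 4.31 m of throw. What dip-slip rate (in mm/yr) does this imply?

28.3 mm/yr

dip-slip = throw / sin(dip) = 4.31 m / sin(63°) = 4.837 m
rate = 4.837 m / 171 years = 0.0283 m/yr = 28.3 mm/yr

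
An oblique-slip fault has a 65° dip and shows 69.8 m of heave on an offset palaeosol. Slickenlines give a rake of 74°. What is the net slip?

dip-slip = heave / cos(dip) = 69.8 / cos(65°) = 165.2 m
net slip = dip-slip / sin(rake) = 165.2 / sin(74°) = 172 m

172 m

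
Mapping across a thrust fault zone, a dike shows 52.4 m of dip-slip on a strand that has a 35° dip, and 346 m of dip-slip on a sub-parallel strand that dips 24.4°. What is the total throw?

173 m

throw_A = 52.4 × sin(35°) = 30.06 m
throw_B = 346 × sin(24.4°) = 142.9 m
total = 30.06 + 142.9 = 173 m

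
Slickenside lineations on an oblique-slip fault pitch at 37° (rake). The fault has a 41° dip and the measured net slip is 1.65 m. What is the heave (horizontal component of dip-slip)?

0.749 m

dip-slip = net slip × sin(rake) = 1.65 m × sin(37°) = 0.9930 m
heave = dip-slip × cos(dip) = 0.9930 × cos(41°) = 0.749 m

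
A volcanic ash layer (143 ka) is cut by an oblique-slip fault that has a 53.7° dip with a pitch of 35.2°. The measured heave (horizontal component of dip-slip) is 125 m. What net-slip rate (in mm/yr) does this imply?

2.56 mm/yr

dip-slip = heave / cos(dip) = 125 / cos(53.7°) = 211.1 m
net slip = dip-slip / sin(rake) = 211.1 / sin(35.2°) = 366.3 m
rate = 366.3 m / 143 ka = 0.00256 m/yr = 2.56 mm/yr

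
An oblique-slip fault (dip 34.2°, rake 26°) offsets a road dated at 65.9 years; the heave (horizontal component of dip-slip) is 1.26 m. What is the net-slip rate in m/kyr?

dip-slip = heave / cos(dip) = 1.26 / cos(34.2°) = 1.523 m
net slip = dip-slip / sin(rake) = 1.523 / sin(26°) = 3.475 m
rate = 3.475 m / 65.9 years = 0.0527 m/yr = 52.7 m/kyr

52.7 m/kyr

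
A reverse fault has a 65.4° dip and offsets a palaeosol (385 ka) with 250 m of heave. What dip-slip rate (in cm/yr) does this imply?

0.156 cm/yr

dip-slip = heave / cos(dip) = 250 m / cos(65.4°) = 600.6 m
rate = 600.6 m / 385 ka = 0.00156 m/yr = 0.156 cm/yr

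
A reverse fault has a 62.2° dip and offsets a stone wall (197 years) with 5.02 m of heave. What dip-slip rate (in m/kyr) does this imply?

dip-slip = heave / cos(dip) = 5.02 m / cos(62.2°) = 10.76 m
rate = 10.76 m / 197 years = 0.0546 m/yr = 54.6 m/kyr

54.6 m/kyr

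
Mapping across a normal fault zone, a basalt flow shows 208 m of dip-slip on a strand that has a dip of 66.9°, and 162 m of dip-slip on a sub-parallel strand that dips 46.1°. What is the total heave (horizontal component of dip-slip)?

heave_A = 208 × cos(66.9°) = 81.61 m
heave_B = 162 × cos(46.1°) = 112.3 m
total = 81.61 + 112.3 = 194 m

194 m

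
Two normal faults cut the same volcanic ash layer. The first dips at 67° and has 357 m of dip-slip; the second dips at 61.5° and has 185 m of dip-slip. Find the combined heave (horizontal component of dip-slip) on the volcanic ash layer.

heave_A = 357 × cos(67°) = 139.5 m
heave_B = 185 × cos(61.5°) = 88.27 m
total = 139.5 + 88.27 = 228 m

228 m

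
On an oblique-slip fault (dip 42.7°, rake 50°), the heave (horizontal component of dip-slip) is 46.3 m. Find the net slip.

dip-slip = heave / cos(dip) = 46.3 / cos(42.7°) = 63 m
net slip = dip-slip / sin(rake) = 63 / sin(50°) = 82.2 m

82.2 m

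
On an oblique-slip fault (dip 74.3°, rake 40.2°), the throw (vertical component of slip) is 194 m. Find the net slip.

dip-slip = throw / sin(dip) = 194 / sin(74.3°) = 201.5 m
net slip = dip-slip / sin(rake) = 201.5 / sin(40.2°) = 312 m

312 m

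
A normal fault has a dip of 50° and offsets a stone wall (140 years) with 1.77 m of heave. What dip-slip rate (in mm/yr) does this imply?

dip-slip = heave / cos(dip) = 1.77 m / cos(50°) = 2.754 m
rate = 2.754 m / 140 years = 0.0197 m/yr = 19.7 mm/yr

19.7 mm/yr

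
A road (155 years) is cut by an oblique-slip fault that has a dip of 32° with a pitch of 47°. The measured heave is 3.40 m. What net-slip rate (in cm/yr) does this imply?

3.54 cm/yr

dip-slip = heave / cos(dip) = 3.40 / cos(32°) = 4.009 m
net slip = dip-slip / sin(rake) = 4.009 / sin(47°) = 5.482 m
rate = 5.482 m / 155 years = 0.0354 m/yr = 3.54 cm/yr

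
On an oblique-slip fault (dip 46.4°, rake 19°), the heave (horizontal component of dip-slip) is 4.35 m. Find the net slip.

19.4 m

dip-slip = heave / cos(dip) = 4.35 / cos(46.4°) = 6.308 m
net slip = dip-slip / sin(rake) = 6.308 / sin(19°) = 19.4 m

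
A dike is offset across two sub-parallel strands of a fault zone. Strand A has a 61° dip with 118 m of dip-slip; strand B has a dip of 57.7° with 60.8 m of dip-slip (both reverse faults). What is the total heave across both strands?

89.7 m

heave_A = 118 × cos(61°) = 57.21 m
heave_B = 60.8 × cos(57.7°) = 32.49 m
total = 57.21 + 32.49 = 89.7 m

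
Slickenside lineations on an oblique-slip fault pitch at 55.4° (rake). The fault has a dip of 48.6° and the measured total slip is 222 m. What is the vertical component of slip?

dip-slip = net slip × sin(rake) = 222 m × sin(55.4°) = 182.7 m
throw = dip-slip × sin(dip) = 182.7 × sin(48.6°) = 137 m

137 m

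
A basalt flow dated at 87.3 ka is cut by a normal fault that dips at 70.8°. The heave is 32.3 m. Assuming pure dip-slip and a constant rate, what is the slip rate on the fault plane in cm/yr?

dip-slip = heave / cos(dip) = 32.3 m / cos(70.8°) = 98.22 m
rate = 98.22 m / 87.3 ka = 0.00113 m/yr = 0.113 cm/yr

0.113 cm/yr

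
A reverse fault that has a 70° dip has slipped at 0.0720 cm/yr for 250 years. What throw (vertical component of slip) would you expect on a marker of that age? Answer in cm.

dip-slip = rate × time = 0.0720 cm/yr × 250 years = 0.1800 m
throw = dip-slip × sin(dip) = 0.1800 × sin(70°) = 0.169 m = 16.9 cm

16.9 cm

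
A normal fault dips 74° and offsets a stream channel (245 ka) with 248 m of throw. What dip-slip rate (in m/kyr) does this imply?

1.05 m/kyr

dip-slip = throw / sin(dip) = 248 m / sin(74°) = 258 m
rate = 258 m / 245 ka = 0.00105 m/yr = 1.05 m/kyr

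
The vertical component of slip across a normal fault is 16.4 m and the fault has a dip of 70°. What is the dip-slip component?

dip-slip = throw / sin(dip) = 16.4 / sin(70°) = 17.5 m

17.5 m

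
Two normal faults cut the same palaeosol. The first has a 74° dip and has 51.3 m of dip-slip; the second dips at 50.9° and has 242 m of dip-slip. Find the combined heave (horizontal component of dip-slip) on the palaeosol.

167 m

heave_A = 51.3 × cos(74°) = 14.14 m
heave_B = 242 × cos(50.9°) = 152.6 m
total = 14.14 + 152.6 = 167 m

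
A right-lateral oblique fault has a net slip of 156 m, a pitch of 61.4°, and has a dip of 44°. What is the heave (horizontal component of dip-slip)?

dip-slip = net slip × sin(rake) = 156 m × sin(61.4°) = 137 m
heave = dip-slip × cos(dip) = 137 × cos(44°) = 98.5 m

98.5 m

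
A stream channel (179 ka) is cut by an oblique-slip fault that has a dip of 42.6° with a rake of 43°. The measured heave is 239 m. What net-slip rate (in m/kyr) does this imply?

2.66 m/kyr

dip-slip = heave / cos(dip) = 239 / cos(42.6°) = 324.7 m
net slip = dip-slip / sin(rake) = 324.7 / sin(43°) = 476.1 m
rate = 476.1 m / 179 ka = 0.00266 m/yr = 2.66 m/kyr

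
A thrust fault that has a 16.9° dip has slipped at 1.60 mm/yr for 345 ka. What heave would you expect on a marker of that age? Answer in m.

dip-slip = rate × time = 1.60 mm/yr × 345 ka = 552 m
heave = dip-slip × cos(dip) = 552 × cos(16.9°) = 528 m

528 m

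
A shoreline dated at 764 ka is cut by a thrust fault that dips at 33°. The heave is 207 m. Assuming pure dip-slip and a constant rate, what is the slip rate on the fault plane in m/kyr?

0.323 m/kyr

dip-slip = heave / cos(dip) = 207 m / cos(33°) = 246.8 m
rate = 246.8 m / 764 ka = 0.000323 m/yr = 0.323 m/kyr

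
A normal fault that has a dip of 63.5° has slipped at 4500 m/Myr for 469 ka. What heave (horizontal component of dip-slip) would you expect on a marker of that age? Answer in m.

942 m

dip-slip = rate × time = 4500 m/Myr × 469 ka = 2110 m
heave = dip-slip × cos(dip) = 2110 × cos(63.5°) = 942 m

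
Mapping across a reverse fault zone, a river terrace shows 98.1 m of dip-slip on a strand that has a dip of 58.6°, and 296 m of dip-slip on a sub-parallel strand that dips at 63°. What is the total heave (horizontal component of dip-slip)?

heave_A = 98.1 × cos(58.6°) = 51.11 m
heave_B = 296 × cos(63°) = 134.4 m
total = 51.11 + 134.4 = 185 m

185 m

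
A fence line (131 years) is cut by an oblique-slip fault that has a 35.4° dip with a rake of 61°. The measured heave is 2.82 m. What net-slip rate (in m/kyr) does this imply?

dip-slip = heave / cos(dip) = 2.82 / cos(35.4°) = 3.460 m
net slip = dip-slip / sin(rake) = 3.460 / sin(61°) = 3.956 m
rate = 3.956 m / 131 years = 0.0302 m/yr = 30.2 m/kyr

30.2 m/kyr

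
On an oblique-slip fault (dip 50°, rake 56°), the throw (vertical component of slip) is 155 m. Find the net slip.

dip-slip = throw / sin(dip) = 155 / sin(50°) = 202.3 m
net slip = dip-slip / sin(rake) = 202.3 / sin(56°) = 244 m

244 m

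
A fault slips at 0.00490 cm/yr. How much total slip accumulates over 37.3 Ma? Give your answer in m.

slip = rate × time = 0.00490 cm/yr × 37.3 Ma = 1830 m

1830 m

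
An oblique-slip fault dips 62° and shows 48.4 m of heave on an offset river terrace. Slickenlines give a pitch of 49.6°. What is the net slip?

135 m

dip-slip = heave / cos(dip) = 48.4 / cos(62°) = 103.1 m
net slip = dip-slip / sin(rake) = 103.1 / sin(49.6°) = 135 m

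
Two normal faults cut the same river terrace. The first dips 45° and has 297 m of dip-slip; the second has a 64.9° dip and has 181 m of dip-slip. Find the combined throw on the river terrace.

374 m

throw_A = 297 × sin(45°) = 210 m
throw_B = 181 × sin(64.9°) = 163.9 m
total = 210 + 163.9 = 374 m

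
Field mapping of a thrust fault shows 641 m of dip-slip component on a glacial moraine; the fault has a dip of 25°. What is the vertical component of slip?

throw = dip-slip × sin(dip) = 641 m × sin(25°) = 271 m

271 m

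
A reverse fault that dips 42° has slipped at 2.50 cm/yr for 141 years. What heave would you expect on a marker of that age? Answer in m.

dip-slip = rate × time = 2.50 cm/yr × 141 years = 3.525 m
heave = dip-slip × cos(dip) = 3.525 × cos(42°) = 2.62 m

2.62 m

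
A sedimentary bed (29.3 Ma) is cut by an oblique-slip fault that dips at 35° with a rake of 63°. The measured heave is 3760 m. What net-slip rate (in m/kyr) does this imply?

0.176 m/kyr

dip-slip = heave / cos(dip) = 3760 / cos(35°) = 4590 m
net slip = dip-slip / sin(rake) = 4590 / sin(63°) = 5152 m
rate = 5152 m / 29.3 Ma = 0.000176 m/yr = 0.176 m/kyr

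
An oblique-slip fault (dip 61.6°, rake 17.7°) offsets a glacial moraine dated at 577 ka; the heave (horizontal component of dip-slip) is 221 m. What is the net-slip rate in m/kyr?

2.65 m/kyr

dip-slip = heave / cos(dip) = 221 / cos(61.6°) = 464.7 m
net slip = dip-slip / sin(rake) = 464.7 / sin(17.7°) = 1528 m
rate = 1528 m / 577 ka = 0.00265 m/yr = 2.65 m/kyr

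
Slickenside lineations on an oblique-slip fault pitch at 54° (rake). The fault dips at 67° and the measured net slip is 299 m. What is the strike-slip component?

176 m

strike-slip = net slip × cos(rake) = 299 m × cos(54°) = 176 m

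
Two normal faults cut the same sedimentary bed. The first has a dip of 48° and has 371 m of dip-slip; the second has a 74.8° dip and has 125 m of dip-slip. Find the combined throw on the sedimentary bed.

396 m

throw_A = 371 × sin(48°) = 275.7 m
throw_B = 125 × sin(74.8°) = 120.6 m
total = 275.7 + 120.6 = 396 m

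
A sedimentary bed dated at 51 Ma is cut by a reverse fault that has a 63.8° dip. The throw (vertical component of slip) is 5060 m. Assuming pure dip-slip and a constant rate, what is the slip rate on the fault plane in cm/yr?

0.0111 cm/yr

dip-slip = throw / sin(dip) = 5060 m / sin(63.8°) = 5639 m
rate = 5639 m / 51 Ma = 0.000111 m/yr = 0.0111 cm/yr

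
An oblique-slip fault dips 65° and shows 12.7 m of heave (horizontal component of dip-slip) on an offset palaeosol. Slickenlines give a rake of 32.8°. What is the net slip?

55.5 m

dip-slip = heave / cos(dip) = 12.7 / cos(65°) = 30.05 m
net slip = dip-slip / sin(rake) = 30.05 / sin(32.8°) = 55.5 m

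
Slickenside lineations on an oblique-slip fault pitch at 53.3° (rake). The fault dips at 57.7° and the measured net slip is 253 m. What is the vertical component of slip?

171 m

dip-slip = net slip × sin(rake) = 253 m × sin(53.3°) = 202.8 m
throw = dip-slip × sin(dip) = 202.8 × sin(57.7°) = 171 m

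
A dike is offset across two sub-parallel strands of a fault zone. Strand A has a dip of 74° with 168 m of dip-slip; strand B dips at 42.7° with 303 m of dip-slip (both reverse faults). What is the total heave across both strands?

heave_A = 168 × cos(74°) = 46.31 m
heave_B = 303 × cos(42.7°) = 222.7 m
total = 46.31 + 222.7 = 269 m

269 m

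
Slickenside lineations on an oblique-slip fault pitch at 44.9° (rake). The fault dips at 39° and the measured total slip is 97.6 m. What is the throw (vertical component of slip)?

43.4 m

dip-slip = net slip × sin(rake) = 97.6 m × sin(44.9°) = 68.89 m
throw = dip-slip × sin(dip) = 68.89 × sin(39°) = 43.4 m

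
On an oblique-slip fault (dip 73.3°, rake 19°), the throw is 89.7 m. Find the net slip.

288 m

dip-slip = throw / sin(dip) = 89.7 / sin(73.3°) = 93.65 m
net slip = dip-slip / sin(rake) = 93.65 / sin(19°) = 288 m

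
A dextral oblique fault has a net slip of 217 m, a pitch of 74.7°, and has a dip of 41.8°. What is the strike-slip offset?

strike-slip = net slip × cos(rake) = 217 m × cos(74.7°) = 57.3 m

57.3 m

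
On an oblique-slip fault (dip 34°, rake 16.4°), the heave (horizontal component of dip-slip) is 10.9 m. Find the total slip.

46.6 m

dip-slip = heave / cos(dip) = 10.9 / cos(34°) = 13.15 m
net slip = dip-slip / sin(rake) = 13.15 / sin(16.4°) = 46.6 m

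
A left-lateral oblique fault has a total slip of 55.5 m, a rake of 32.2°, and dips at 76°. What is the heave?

dip-slip = net slip × sin(rake) = 55.5 m × sin(32.2°) = 29.57 m
heave = dip-slip × cos(dip) = 29.57 × cos(76°) = 7.15 m

7.15 m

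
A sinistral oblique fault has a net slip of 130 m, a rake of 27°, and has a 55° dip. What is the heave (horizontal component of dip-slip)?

dip-slip = net slip × sin(rake) = 130 m × sin(27°) = 59.02 m
heave = dip-slip × cos(dip) = 59.02 × cos(55°) = 33.9 m

33.9 m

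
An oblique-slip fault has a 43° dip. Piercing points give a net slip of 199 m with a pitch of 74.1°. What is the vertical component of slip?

dip-slip = net slip × sin(rake) = 199 m × sin(74.1°) = 191.4 m
throw = dip-slip × sin(dip) = 191.4 × sin(43°) = 131 m

131 m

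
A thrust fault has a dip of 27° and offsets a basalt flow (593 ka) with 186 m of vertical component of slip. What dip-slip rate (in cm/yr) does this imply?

0.0691 cm/yr

dip-slip = throw / sin(dip) = 186 m / sin(27°) = 409.7 m
rate = 409.7 m / 593 ka = 0.000691 m/yr = 0.0691 cm/yr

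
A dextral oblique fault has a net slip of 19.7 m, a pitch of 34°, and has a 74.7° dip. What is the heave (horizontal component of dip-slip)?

dip-slip = net slip × sin(rake) = 19.7 m × sin(34°) = 11.02 m
heave = dip-slip × cos(dip) = 11.02 × cos(74.7°) = 2.91 m

2.91 m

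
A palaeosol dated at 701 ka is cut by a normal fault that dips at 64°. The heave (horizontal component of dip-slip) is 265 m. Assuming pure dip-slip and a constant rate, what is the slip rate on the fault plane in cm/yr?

dip-slip = heave / cos(dip) = 265 m / cos(64°) = 604.5 m
rate = 604.5 m / 701 ka = 0.000862 m/yr = 0.0862 cm/yr

0.0862 cm/yr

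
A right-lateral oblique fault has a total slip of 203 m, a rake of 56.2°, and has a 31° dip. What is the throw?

dip-slip = net slip × sin(rake) = 203 m × sin(56.2°) = 168.7 m
throw = dip-slip × sin(dip) = 168.7 × sin(31°) = 86.9 m

86.9 m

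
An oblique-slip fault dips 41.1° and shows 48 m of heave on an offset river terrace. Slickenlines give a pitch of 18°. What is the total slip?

206 m

dip-slip = heave / cos(dip) = 48 / cos(41.1°) = 63.70 m
net slip = dip-slip / sin(rake) = 63.70 / sin(18°) = 206 m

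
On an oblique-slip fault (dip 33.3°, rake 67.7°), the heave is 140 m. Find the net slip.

dip-slip = heave / cos(dip) = 140 / cos(33.3°) = 167.5 m
net slip = dip-slip / sin(rake) = 167.5 / sin(67.7°) = 181 m

181 m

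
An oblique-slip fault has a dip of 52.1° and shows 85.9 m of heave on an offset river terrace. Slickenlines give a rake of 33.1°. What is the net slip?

dip-slip = heave / cos(dip) = 85.9 / cos(52.1°) = 139.8 m
net slip = dip-slip / sin(rake) = 139.8 / sin(33.1°) = 256 m

256 m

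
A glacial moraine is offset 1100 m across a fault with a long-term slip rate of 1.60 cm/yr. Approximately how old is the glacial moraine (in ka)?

68.8 ka

age = offset / rate = 1100 m / (1.60 cm/yr) = 68800 yr = 68.8 ka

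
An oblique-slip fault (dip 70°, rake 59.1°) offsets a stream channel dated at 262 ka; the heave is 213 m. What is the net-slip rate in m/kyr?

dip-slip = heave / cos(dip) = 213 / cos(70°) = 622.8 m
net slip = dip-slip / sin(rake) = 622.8 / sin(59.1°) = 725.8 m
rate = 725.8 m / 262 ka = 0.00277 m/yr = 2.77 m/kyr

2.77 m/kyr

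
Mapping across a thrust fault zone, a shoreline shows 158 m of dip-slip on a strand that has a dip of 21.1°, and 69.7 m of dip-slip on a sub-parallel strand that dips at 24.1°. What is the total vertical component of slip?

85.3 m

throw_A = 158 × sin(21.1°) = 56.88 m
throw_B = 69.7 × sin(24.1°) = 28.46 m
total = 56.88 + 28.46 = 85.3 m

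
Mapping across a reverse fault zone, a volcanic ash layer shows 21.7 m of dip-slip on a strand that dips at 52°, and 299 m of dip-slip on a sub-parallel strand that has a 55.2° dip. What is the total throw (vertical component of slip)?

throw_A = 21.7 × sin(52°) = 17.10 m
throw_B = 299 × sin(55.2°) = 245.5 m
total = 17.10 + 245.5 = 263 m

263 m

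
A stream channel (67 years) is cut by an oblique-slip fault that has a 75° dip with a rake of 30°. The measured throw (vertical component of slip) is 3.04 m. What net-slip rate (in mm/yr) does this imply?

93.9 mm/yr

dip-slip = throw / sin(dip) = 3.04 / sin(75°) = 3.147 m
net slip = dip-slip / sin(rake) = 3.147 / sin(30°) = 6.294 m
rate = 6.294 m / 67 years = 0.0939 m/yr = 93.9 mm/yr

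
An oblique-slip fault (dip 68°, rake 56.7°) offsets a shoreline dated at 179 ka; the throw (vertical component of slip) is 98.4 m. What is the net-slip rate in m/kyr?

dip-slip = throw / sin(dip) = 98.4 / sin(68°) = 106.1 m
net slip = dip-slip / sin(rake) = 106.1 / sin(56.7°) = 127 m
rate = 127 m / 179 ka = 0.000709 m/yr = 0.709 m/kyr

0.709 m/kyr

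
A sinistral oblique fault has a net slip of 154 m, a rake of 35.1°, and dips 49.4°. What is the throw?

dip-slip = net slip × sin(rake) = 154 m × sin(35.1°) = 88.55 m
throw = dip-slip × sin(dip) = 88.55 × sin(49.4°) = 67.2 m

67.2 m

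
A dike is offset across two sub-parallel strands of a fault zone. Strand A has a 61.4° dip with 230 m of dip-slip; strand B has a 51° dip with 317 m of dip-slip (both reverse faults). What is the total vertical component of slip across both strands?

throw_A = 230 × sin(61.4°) = 201.9 m
throw_B = 317 × sin(51°) = 246.4 m
total = 201.9 + 246.4 = 448 m

448 m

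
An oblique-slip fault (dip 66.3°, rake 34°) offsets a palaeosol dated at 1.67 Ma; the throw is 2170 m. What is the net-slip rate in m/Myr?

dip-slip = throw / sin(dip) = 2170 / sin(66.3°) = 2370 m
net slip = dip-slip / sin(rake) = 2370 / sin(34°) = 4238 m
rate = 4238 m / 1.67 Ma = 0.00254 m/yr = 2540 m/Myr

2540 m/Myr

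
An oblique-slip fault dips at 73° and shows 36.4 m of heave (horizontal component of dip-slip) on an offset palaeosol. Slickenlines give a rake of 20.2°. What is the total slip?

361 m

dip-slip = heave / cos(dip) = 36.4 / cos(73°) = 124.5 m
net slip = dip-slip / sin(rake) = 124.5 / sin(20.2°) = 361 m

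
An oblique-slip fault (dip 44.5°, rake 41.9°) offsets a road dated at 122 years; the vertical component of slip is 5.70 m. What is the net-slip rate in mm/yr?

dip-slip = throw / sin(dip) = 5.70 / sin(44.5°) = 8.132 m
net slip = dip-slip / sin(rake) = 8.132 / sin(41.9°) = 12.18 m
rate = 12.18 m / 122 years = 0.0998 m/yr = 99.8 mm/yr

99.8 mm/yr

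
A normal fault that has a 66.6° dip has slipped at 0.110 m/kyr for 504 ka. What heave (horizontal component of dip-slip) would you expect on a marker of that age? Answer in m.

dip-slip = rate × time = 0.110 m/kyr × 504 ka = 55.44 m
heave = dip-slip × cos(dip) = 55.44 × cos(66.6°) = 22 m

22 m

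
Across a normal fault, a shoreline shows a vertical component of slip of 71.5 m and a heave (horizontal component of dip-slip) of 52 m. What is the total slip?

88.4 m

net slip = √(throw² + heave²) = √(71.5² + 52²) = 88.4 m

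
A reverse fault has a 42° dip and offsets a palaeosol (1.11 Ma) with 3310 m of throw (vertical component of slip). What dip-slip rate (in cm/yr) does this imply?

dip-slip = throw / sin(dip) = 3310 m / sin(42°) = 4947 m
rate = 4947 m / 1.11 Ma = 0.00446 m/yr = 0.446 cm/yr

0.446 cm/yr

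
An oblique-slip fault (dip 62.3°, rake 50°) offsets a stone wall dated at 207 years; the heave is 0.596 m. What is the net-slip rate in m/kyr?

dip-slip = heave / cos(dip) = 0.596 / cos(62.3°) = 1.282 m
net slip = dip-slip / sin(rake) = 1.282 / sin(50°) = 1.674 m
rate = 1.674 m / 207 years = 0.00809 m/yr = 8.09 m/kyr

8.09 m/kyr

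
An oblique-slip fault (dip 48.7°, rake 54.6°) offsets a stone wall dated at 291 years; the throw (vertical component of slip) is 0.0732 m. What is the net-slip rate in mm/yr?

0.411 mm/yr

dip-slip = throw / sin(dip) = 0.0732 / sin(48.7°) = 0.09744 m
net slip = dip-slip / sin(rake) = 0.09744 / sin(54.6°) = 0.1195 m
rate = 0.1195 m / 291 years = 0.000411 m/yr = 0.411 mm/yr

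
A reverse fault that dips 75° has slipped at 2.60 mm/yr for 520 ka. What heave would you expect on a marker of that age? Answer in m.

350 m

dip-slip = rate × time = 2.60 mm/yr × 520 ka = 1352 m
heave = dip-slip × cos(dip) = 1352 × cos(75°) = 350 m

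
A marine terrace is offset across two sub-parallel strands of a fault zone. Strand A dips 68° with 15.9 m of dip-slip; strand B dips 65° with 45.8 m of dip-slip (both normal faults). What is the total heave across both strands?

heave_A = 15.9 × cos(68°) = 5.956 m
heave_B = 45.8 × cos(65°) = 19.36 m
total = 5.956 + 19.36 = 25.3 m

25.3 m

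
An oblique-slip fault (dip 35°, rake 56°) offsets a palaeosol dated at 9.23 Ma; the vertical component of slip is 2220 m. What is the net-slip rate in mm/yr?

0.506 mm/yr

dip-slip = throw / sin(dip) = 2220 / sin(35°) = 3870 m
net slip = dip-slip / sin(rake) = 3870 / sin(56°) = 4669 m
rate = 4669 m / 9.23 Ma = 0.000506 m/yr = 0.506 mm/yr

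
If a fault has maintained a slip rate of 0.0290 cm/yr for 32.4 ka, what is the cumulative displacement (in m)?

slip = rate × time = 0.0290 cm/yr × 32.4 ka = 9.40 m

9.40 m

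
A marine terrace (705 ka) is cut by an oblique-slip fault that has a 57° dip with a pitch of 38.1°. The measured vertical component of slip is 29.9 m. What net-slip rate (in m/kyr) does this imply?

0.0820 m/kyr

dip-slip = throw / sin(dip) = 29.9 / sin(57°) = 35.65 m
net slip = dip-slip / sin(rake) = 35.65 / sin(38.1°) = 57.78 m
rate = 57.78 m / 705 ka = 0.0000820 m/yr = 0.0820 m/kyr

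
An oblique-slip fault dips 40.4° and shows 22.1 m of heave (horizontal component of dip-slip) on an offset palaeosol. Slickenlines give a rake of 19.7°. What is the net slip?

dip-slip = heave / cos(dip) = 22.1 / cos(40.4°) = 29.02 m
net slip = dip-slip / sin(rake) = 29.02 / sin(19.7°) = 86.1 m

86.1 m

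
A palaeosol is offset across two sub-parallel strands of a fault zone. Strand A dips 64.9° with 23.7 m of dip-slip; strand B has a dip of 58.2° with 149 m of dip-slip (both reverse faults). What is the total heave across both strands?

heave_A = 23.7 × cos(64.9°) = 10.05 m
heave_B = 149 × cos(58.2°) = 78.52 m
total = 10.05 + 78.52 = 88.6 m

88.6 m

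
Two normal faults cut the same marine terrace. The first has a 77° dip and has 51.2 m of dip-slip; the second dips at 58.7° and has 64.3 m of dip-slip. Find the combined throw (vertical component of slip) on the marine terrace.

throw_A = 51.2 × sin(77°) = 49.89 m
throw_B = 64.3 × sin(58.7°) = 54.94 m
total = 49.89 + 54.94 = 105 m

105 m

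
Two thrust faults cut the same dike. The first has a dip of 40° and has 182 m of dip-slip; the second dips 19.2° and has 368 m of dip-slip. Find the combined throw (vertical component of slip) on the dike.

238 m

throw_A = 182 × sin(40°) = 117 m
throw_B = 368 × sin(19.2°) = 121 m
total = 117 + 121 = 238 m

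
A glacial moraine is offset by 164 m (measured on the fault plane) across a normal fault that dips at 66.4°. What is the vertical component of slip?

throw = dip-slip × sin(dip) = 164 m × sin(66.4°) = 150 m

150 m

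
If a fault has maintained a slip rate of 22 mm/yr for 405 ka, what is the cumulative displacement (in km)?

slip = rate × time = 22 mm/yr × 405 ka = 8910 m = 8.91 km

8.91 km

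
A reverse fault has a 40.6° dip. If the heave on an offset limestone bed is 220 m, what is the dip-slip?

290 m

dip-slip = heave / cos(dip) = 220 / cos(40.6°) = 290 m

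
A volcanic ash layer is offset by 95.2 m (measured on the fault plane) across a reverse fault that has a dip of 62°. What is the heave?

44.7 m

heave = dip-slip × cos(dip) = 95.2 m × cos(62°) = 44.7 m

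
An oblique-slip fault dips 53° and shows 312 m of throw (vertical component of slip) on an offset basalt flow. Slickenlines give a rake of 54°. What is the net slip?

483 m

dip-slip = throw / sin(dip) = 312 / sin(53°) = 390.7 m
net slip = dip-slip / sin(rake) = 390.7 / sin(54°) = 483 m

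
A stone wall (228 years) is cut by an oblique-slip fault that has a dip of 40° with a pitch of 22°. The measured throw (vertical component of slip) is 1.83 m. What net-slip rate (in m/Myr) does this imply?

dip-slip = throw / sin(dip) = 1.83 / sin(40°) = 2.847 m
net slip = dip-slip / sin(rake) = 2.847 / sin(22°) = 7.600 m
rate = 7.600 m / 228 years = 0.0333 m/yr = 33300 m/Myr

33300 m/Myr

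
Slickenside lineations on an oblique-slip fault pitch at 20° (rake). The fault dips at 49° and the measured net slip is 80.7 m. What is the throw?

20.8 m

dip-slip = net slip × sin(rake) = 80.7 m × sin(20°) = 27.60 m
throw = dip-slip × sin(dip) = 27.60 × sin(49°) = 20.8 m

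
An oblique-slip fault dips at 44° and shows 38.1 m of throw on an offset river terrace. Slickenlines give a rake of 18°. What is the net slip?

177 m

dip-slip = throw / sin(dip) = 38.1 / sin(44°) = 54.85 m
net slip = dip-slip / sin(rake) = 54.85 / sin(18°) = 177 m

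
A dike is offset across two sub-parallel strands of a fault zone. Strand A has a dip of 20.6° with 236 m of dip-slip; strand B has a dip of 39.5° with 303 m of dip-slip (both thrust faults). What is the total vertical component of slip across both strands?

276 m

throw_A = 236 × sin(20.6°) = 83.03 m
throw_B = 303 × sin(39.5°) = 192.7 m
total = 83.03 + 192.7 = 276 m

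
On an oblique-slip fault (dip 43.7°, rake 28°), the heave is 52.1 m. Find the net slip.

dip-slip = heave / cos(dip) = 52.1 / cos(43.7°) = 72.06 m
net slip = dip-slip / sin(rake) = 72.06 / sin(28°) = 154 m

154 m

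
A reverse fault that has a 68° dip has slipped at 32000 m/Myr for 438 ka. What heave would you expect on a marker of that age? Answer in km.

5.25 km

dip-slip = rate × time = 32000 m/Myr × 438 ka = 14020 m
heave = dip-slip × cos(dip) = 14020 × cos(68°) = 5250 m = 5.25 km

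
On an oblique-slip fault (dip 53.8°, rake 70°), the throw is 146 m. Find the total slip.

dip-slip = throw / sin(dip) = 146 / sin(53.8°) = 180.9 m
net slip = dip-slip / sin(rake) = 180.9 / sin(70°) = 193 m

193 m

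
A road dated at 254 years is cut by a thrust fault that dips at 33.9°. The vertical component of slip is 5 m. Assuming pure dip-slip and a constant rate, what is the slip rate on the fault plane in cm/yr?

3.53 cm/yr

dip-slip = throw / sin(dip) = 5 m / sin(33.9°) = 8.965 m
rate = 8.965 m / 254 years = 0.0353 m/yr = 3.53 cm/yr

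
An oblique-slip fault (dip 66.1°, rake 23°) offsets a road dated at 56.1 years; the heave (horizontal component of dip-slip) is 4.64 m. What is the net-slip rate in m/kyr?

dip-slip = heave / cos(dip) = 4.64 / cos(66.1°) = 11.45 m
net slip = dip-slip / sin(rake) = 11.45 / sin(23°) = 29.31 m
rate = 29.31 m / 56.1 years = 0.522 m/yr = 522 m/kyr

522 m/kyr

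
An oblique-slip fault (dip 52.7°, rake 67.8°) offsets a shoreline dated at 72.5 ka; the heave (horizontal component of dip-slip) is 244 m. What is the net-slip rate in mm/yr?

dip-slip = heave / cos(dip) = 244 / cos(52.7°) = 402.6 m
net slip = dip-slip / sin(rake) = 402.6 / sin(67.8°) = 434.9 m
rate = 434.9 m / 72.5 ka = 0.00600 m/yr = 6 mm/yr

6 mm/yr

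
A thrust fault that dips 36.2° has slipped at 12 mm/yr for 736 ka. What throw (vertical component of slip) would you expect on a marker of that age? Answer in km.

dip-slip = rate × time = 12 mm/yr × 736 ka = 8832 m
throw = dip-slip × sin(dip) = 8832 × sin(36.2°) = 5220 m = 5.22 km

5.22 km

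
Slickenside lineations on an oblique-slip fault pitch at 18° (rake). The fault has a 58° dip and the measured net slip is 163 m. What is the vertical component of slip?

dip-slip = net slip × sin(rake) = 163 m × sin(18°) = 50.37 m
throw = dip-slip × sin(dip) = 50.37 × sin(58°) = 42.7 m

42.7 m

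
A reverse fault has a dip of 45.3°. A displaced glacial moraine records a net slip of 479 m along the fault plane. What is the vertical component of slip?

throw = dip-slip × sin(dip) = 479 m × sin(45.3°) = 340 m

340 m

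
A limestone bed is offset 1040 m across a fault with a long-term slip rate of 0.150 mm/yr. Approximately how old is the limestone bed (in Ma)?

6.93 Ma

age = offset / rate = 1040 m / (0.150 mm/yr) = 6.93e+06 yr = 6.93 Ma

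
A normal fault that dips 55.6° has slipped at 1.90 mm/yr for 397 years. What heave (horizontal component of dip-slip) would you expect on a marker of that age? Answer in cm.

dip-slip = rate × time = 1.90 mm/yr × 397 years = 0.7543 m
heave = dip-slip × cos(dip) = 0.7543 × cos(55.6°) = 0.426 m = 42.6 cm

42.6 cm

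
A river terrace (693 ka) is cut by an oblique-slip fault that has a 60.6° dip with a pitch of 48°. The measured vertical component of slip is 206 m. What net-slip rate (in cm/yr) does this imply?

dip-slip = throw / sin(dip) = 206 / sin(60.6°) = 236.5 m
net slip = dip-slip / sin(rake) = 236.5 / sin(48°) = 318.2 m
rate = 318.2 m / 693 ka = 0.000459 m/yr = 0.0459 cm/yr

0.0459 cm/yr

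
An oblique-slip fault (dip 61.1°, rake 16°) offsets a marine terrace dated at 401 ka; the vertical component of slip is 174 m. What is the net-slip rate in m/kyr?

1.80 m/kyr

dip-slip = throw / sin(dip) = 174 / sin(61.1°) = 198.8 m
net slip = dip-slip / sin(rake) = 198.8 / sin(16°) = 721.1 m
rate = 721.1 m / 401 ka = 0.00180 m/yr = 1.80 m/kyr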